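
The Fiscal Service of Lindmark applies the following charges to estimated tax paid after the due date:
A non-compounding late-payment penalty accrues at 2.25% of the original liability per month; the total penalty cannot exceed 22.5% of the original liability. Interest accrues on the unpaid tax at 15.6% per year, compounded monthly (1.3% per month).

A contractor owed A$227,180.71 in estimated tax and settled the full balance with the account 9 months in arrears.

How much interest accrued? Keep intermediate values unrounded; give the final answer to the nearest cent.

Interest: A$227,180.71 × ((1 + 0.013)^9 − 1) = A$227,180.71 × 0.1232722… = A$28,005.0645…

A$28,005.06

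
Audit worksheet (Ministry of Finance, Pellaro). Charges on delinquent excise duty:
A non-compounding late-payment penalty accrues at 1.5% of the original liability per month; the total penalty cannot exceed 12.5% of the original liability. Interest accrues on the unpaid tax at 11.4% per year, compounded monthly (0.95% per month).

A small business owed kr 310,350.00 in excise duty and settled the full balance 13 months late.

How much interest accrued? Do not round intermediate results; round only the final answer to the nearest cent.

kr 40,590.87

Interest: kr 310,350.00 × ((1 + 0.0095)^13 − 1) = kr 310,350.00 × 0.1307906… = kr 40,590.8732…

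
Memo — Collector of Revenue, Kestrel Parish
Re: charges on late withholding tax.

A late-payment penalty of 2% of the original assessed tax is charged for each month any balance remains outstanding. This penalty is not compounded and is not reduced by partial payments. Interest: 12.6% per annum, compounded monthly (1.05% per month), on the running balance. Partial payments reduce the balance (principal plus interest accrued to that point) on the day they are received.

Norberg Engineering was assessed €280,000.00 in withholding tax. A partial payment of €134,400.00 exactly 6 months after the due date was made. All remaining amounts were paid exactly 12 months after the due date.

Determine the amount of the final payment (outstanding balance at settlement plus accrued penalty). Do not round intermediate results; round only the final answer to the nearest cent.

Balance at month 6: €280,000.0000 × (1 + 0.0105)^6 = €298,109.5840…
After €134,400.00 payment: €298,109.5840… − €134,400.00 = €163,709.5840…
Balance at month 12: €163,709.5840… × (1 + 0.0105)^6 = €174,297.8427…
Penalty: 12 × 2% × €280,000.00 = €67,200.00
Final settlement = outstanding balance + penalty = €174,297.8427… + €67,200.00 = €241,497.84

€241,497.84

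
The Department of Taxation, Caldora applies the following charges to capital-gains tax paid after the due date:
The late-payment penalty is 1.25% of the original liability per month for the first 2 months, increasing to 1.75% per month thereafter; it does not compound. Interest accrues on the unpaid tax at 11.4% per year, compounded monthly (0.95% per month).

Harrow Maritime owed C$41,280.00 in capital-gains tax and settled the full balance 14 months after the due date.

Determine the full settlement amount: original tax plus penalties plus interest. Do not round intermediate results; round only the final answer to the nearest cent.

C$56,823.29

Penalty, months 1–2: 2 × 1.25% × C$41,280.00 = C$1,032.00
Penalty, months 3–14: 12 × 1.75% × C$41,280.00 = C$8,668.80
Interest: C$41,280.00 × ((1 + 0.0095)^14 − 1) = C$41,280.00 × 0.1415331… = C$5,842.4882…
Total = C$41,280.00 + C$9,700.8000 + C$5,842.4882… = C$56,823.29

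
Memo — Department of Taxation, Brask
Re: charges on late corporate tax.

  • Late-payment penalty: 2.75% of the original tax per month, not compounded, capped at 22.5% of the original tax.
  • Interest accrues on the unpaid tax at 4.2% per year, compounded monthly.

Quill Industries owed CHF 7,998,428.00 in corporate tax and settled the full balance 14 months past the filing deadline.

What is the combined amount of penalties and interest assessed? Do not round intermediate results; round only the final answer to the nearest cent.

CHF 2,200,611.56

Penalty (uncapped): 14 × 2.75% × CHF 7,998,428.00 = CHF 3,079,394.78; cap = 22.5% × CHF 7,998,428.00 = CHF 1,799,646.30 → penalty = CHF 1,799,646.30
Interest (4.2%/yr ÷ 12 = 0.35%/month): CHF 7,998,428.00 × ((1 + 0.0035)^14 − 1) = CHF 400,965.2570…
Penalties + interest = CHF 1,799,646.3000 + CHF 400,965.2570… = CHF 2,200,611.56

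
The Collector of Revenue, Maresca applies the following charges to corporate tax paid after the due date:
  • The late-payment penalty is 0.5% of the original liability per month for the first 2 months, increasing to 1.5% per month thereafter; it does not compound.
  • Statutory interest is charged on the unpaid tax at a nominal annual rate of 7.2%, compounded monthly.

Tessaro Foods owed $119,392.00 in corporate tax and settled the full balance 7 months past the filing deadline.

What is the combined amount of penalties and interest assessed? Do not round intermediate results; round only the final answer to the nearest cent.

Penalty, months 1–2: 2 × 0.5% × $119,392.00 = $1,193.92
Penalty, months 3–7: 5 × 1.5% × $119,392.00 = $8,954.40
Interest (7.2%/yr ÷ 12 = 0.6%/month): $119,392.00 × ((1 + 0.006)^7 − 1) = $5,105.6324…
Penalties + interest = $10,148.3200 + $5,105.6324… = $15,253.95

$15,253.95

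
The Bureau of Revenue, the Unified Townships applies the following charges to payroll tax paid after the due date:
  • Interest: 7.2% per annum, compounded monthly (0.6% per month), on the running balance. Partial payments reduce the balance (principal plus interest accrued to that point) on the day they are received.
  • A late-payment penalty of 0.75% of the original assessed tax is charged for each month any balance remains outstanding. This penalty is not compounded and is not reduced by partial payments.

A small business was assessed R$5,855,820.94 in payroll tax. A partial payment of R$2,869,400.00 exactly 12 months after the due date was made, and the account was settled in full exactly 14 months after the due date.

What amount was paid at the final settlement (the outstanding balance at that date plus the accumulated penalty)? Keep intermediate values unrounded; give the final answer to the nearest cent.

Balance at month 12: R$5,855,820.9400 × (1 + 0.006)^12 = R$6,291,635.5398…
After R$2,869,400.00 payment: R$6,291,635.5398… − R$2,869,400.00 = R$3,422,235.5398…
Balance at month 14: R$3,422,235.5398… × (1 + 0.006)^2 = R$3,463,425.5667…
Penalty: 14 × 0.75% × R$5,855,820.94 = R$614,861.20…
Final settlement = outstanding balance + penalty = R$3,463,425.5667… + R$614,861.20… = R$4,078,286.77

R$4,078,286.77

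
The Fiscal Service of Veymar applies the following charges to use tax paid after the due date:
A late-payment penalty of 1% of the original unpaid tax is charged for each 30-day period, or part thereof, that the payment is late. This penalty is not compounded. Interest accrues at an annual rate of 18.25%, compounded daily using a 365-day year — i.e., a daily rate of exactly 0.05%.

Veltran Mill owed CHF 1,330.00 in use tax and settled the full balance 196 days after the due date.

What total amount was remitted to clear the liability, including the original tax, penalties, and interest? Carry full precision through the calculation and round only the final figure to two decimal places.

Penalty periods: ⌈196/30⌉ = 7; penalty = 7 × 1% × CHF 1,330.00 = CHF 93.10
Interest: CHF 1,330.00 × ((1 + 0.0005)^196 − 1) = CHF 1,330.00 × 0.10293577… = CHF 136.9046…
Total = CHF 1,330.00 + CHF 93.1000 + CHF 136.9046… = CHF 1,560.00

CHF 1,560.00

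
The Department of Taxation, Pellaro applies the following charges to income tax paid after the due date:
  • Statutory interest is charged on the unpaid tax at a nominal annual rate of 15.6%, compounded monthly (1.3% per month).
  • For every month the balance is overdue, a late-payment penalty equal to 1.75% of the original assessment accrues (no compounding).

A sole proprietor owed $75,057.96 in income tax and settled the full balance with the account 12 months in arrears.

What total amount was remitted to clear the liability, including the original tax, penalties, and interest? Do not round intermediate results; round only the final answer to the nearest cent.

$103,403.73

Late-payment penalty = 1.75% × $75,057.96 × 12 mo = $15,762.17…
Interest: $75,057.96 × ((1 + 0.013)^12 − 1) = $75,057.96 × 0.1676518… = $12,583.6003…
Total = $75,057.96 + $15,762.1716 + $12,583.6003… = $103,403.73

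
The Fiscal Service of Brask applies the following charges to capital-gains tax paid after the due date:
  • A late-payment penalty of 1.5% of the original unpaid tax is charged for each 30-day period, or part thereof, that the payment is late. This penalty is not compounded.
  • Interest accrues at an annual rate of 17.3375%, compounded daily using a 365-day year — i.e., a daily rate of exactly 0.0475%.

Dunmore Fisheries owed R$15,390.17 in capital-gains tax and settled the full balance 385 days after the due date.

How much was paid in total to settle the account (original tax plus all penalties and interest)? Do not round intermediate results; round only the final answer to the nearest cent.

R$21,478.71

Penalty periods: ⌈385/30⌉ = 13; penalty = 13 × 1.5% × R$15,390.17 = R$3,001.08…
Interest: R$15,390.17 × ((1 + 0.000475)^385 − 1) = R$15,390.17 × 0.20061219… = R$3,087.4556…
Total = R$15,390.17 + R$3,001.0832… + R$3,087.4556… = R$21,478.71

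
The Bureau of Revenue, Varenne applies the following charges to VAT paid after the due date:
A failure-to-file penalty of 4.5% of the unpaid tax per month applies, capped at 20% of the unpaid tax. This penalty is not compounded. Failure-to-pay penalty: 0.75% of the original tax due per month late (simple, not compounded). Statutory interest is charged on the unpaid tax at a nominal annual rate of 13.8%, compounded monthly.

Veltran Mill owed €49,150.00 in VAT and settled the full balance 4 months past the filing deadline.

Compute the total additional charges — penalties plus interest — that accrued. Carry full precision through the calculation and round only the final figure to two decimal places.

€12,621.70

Failure-to-file: 4 × 4.5% × €49,150.00 = €8,847.00 (under the 20% cap)
Failure-to-pay penalty = 0.75% × €49,150.00 × 4 mo = €1,474.50
Interest (13.8%/yr ÷ 12 = 1.15%/month): €49,150.00 × ((1 + 0.0115)^4 − 1) = €2,300.2004…
Penalties + interest = €10,321.5000 + €2,300.2004… = €12,621.70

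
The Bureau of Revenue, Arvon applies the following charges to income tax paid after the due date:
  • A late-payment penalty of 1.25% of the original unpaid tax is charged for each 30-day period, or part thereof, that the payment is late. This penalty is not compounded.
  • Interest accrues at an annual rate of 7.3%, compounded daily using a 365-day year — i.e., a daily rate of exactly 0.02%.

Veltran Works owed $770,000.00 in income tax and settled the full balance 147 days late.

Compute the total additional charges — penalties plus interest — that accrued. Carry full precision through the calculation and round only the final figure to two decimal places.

$71,096.73

Penalty periods: ⌈147/30⌉ = 5; penalty = 5 × 1.25% × $770,000.00 = $48,125.00
Interest: $770,000.00 × ((1 + 0.0002)^147 − 1) = $770,000.00 × 0.02983342… = $22,971.7329…
Penalties + interest = $48,125.0000 + $22,971.7329… = $71,096.73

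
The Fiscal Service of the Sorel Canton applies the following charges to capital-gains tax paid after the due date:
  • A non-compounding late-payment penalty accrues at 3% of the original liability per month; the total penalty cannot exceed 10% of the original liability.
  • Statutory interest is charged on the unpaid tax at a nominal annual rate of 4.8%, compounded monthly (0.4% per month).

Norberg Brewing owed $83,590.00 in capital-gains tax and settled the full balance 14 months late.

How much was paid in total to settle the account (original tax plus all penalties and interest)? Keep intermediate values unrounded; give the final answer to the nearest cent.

$96,753.72

Penalty (uncapped): 14 × 3% × $83,590.00 = $35,107.80; cap = 10% × $83,590.00 = $8,359.00 → penalty = $8,359.00
Interest: $83,590.00 × ((1 + 0.004)^14 − 1) = $83,590.00 × 0.0574796… = $4,804.7159…
Total = $83,590.00 + $8,359.0000 + $4,804.7159… = $96,753.72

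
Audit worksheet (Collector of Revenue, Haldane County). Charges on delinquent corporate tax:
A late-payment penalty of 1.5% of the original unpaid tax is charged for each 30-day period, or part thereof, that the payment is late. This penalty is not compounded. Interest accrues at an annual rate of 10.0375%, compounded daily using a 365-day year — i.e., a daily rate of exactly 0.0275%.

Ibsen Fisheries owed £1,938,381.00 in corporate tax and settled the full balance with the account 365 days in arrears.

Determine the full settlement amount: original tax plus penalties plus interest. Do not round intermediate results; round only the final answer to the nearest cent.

Penalty periods: ⌈365/30⌉ = 13; penalty = 13 × 1.5% × £1,938,381.00 = £377,984.30…
Interest: £1,938,381.00 × ((1 + 0.000275)^365 − 1) = £1,938,381.00 × 0.10557018… = £204,635.2291…
Total = £1,938,381.00 + £377,984.2950 + £204,635.2291… = £2,521,000.52

£2,521,000.52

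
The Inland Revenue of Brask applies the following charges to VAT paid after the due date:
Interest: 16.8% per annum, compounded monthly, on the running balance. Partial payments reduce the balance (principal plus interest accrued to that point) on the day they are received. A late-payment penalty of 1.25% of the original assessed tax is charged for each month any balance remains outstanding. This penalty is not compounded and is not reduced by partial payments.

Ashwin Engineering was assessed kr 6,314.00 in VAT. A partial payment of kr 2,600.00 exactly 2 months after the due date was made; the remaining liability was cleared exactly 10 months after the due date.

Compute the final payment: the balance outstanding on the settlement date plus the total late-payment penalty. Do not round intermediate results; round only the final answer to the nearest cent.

kr 5,139.15

Monthly rate = 16.8% ÷ 12 = 1.4%
Balance at month 2: kr 6,314.0000 × (1 + 0.014)^2 = kr 6,492.0295…
After kr 2,600.00 payment: kr 6,492.0295… − kr 2,600.00 = kr 3,892.0295…
Balance at month 10: kr 3,892.0295… × (1 + 0.014)^8 = kr 4,349.9050…
Penalty: 10 × 1.25% × kr 6,314.00 = kr 789.25
Final settlement = outstanding balance + penalty = kr 4,349.9050… + kr 789.25 = kr 5,139.15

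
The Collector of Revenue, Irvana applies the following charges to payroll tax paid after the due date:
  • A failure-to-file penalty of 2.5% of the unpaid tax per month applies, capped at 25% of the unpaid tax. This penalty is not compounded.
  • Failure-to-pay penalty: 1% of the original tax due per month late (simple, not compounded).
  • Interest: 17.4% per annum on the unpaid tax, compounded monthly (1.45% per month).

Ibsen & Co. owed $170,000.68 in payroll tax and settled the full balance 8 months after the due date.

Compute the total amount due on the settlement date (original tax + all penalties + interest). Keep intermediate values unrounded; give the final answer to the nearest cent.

$238,351.30

Failure-to-file: 8 × 2.5% × $170,000.68 = $34,000.14… (under the 25% cap)
Failure-to-pay penalty: 8 × 1% × $170,000.68 = $13,600.05…
Interest: $170,000.68 × ((1 + 0.0145)^8 − 1) = $170,000.68 × 0.1220609… = $20,750.4281…
Total = $170,000.68 + $47,600.1904 + $20,750.4281… = $238,351.30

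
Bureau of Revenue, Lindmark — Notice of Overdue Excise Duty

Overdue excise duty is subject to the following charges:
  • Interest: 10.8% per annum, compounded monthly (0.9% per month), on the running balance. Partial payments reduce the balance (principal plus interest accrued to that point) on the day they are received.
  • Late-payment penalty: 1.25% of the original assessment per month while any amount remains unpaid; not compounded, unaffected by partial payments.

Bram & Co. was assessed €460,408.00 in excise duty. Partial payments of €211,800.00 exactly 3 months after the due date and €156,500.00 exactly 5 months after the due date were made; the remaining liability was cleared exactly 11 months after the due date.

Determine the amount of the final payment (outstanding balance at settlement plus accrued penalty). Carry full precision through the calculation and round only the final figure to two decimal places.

Balance at month 3: €460,408.0000 × (1 + 0.009)^3 = €472,951.2308…
After €211,800.00 payment: €472,951.2308… − €211,800.00 = €261,151.2308…
Balance at month 5: €261,151.2308… × (1 + 0.009)^2 = €265,873.1062…
After €156,500.00 payment: €265,873.1062… − €156,500.00 = €109,373.1062…
Balance at month 11: €109,373.1062… × (1 + 0.009)^6 = €115,413.7477…
Penalty: 11 × 1.25% × €460,408.00 = €63,306.10
Final settlement = outstanding balance + penalty = €115,413.7477… + €63,306.10 = €178,719.85

€178,719.85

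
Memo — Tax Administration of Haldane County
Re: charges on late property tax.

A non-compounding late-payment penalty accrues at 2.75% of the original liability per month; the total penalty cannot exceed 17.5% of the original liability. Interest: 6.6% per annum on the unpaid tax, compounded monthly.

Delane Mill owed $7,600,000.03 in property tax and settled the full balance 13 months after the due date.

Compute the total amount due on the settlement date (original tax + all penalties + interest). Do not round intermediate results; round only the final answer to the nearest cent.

Penalty (uncapped): 13 × 2.75% × $7,600,000.03 = $2,717,000.01…; cap = 17.5% × $7,600,000.03 = $1,330,000.01… → penalty = $1,330,000.01…
Interest (6.6%/yr ÷ 12 = 0.55%/month): $7,600,000.03 × ((1 + 0.0055)^13 − 1) = $561,698.8570…
Total = $7,600,000.03 + $1,330,000.0053… + $561,698.8570… = $9,491,698.89

$9,491,698.89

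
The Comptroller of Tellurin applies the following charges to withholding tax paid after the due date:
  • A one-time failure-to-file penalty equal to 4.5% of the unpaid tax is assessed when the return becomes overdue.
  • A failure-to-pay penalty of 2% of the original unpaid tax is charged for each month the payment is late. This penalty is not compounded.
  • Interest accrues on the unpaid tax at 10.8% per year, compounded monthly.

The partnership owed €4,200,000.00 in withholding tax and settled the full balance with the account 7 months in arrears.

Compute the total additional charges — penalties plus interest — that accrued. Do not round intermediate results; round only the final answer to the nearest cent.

€1,048,852.33

Failure-to-file penalty: 4.5% × €4,200,000.00 = €189,000.00
Failure-to-pay penalty = 2% × €4,200,000.00 × 7 mo = €588,000.00
Interest (10.8%/yr ÷ 12 = 0.9%/month): €4,200,000.00 × ((1 + 0.009)^7 − 1) = €271,852.3327…
Penalties + interest = €777,000.0000 + €271,852.3327… = €1,048,852.33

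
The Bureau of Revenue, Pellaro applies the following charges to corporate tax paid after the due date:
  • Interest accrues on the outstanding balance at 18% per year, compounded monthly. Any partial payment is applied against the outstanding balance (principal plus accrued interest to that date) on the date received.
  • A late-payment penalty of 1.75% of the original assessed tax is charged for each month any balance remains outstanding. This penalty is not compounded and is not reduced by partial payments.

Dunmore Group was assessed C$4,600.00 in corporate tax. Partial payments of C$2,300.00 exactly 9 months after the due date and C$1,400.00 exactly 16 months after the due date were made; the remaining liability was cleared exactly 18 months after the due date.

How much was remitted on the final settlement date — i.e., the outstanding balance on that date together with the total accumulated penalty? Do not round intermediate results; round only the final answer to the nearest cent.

C$3,390.65

Monthly rate = 18% ÷ 12 = 1.5%
Balance at month 9: C$4,600.0000 × (1 + 0.015)^9 = C$5,259.5939…
After C$2,300.00 payment: C$5,259.5939… − C$2,300.00 = C$2,959.5939…
Balance at month 16: C$2,959.5939… × (1 + 0.015)^7 = C$3,284.6902…
After C$1,400.00 payment: C$3,284.6902… − C$1,400.00 = C$1,884.6902…
Balance at month 18: C$1,884.6902… × (1 + 0.015)^2 = C$1,941.6550…
Penalty: 18 × 1.75% × C$4,600.00 = C$1,449.00
Final settlement = outstanding balance + penalty = C$1,941.6550… + C$1,449.00 = C$3,390.65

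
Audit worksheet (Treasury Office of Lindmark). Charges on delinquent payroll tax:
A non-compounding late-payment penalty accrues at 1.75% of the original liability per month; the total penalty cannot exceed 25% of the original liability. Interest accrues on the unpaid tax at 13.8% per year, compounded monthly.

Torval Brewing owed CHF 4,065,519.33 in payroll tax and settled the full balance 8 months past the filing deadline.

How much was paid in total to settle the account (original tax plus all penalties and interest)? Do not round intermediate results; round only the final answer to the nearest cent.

CHF 5,024,125.71

Penalty: 8 × 1.75% × CHF 4,065,519.33 = CHF 569,172.71… (below the 25% cap of CHF 1,016,379.83…)
Interest (13.8%/yr ÷ 12 = 1.15%/month): CHF 4,065,519.33 × ((1 + 0.0115)^8 − 1) = CHF 389,433.6761…
Total = CHF 4,065,519.33 + CHF 569,172.7062 + CHF 389,433.6761… = CHF 5,024,125.71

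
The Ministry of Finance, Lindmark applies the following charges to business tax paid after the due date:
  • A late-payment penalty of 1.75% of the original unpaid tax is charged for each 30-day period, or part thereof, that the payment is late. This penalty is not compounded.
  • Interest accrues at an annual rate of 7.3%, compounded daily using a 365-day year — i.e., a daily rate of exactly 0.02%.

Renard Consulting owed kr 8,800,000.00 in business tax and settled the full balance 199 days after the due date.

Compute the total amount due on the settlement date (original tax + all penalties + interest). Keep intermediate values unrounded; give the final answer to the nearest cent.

kr 10,235,266.73

Penalty periods: ⌈199/30⌉ = 7; penalty = 7 × 1.75% × kr 8,800,000.00 = kr 1,078,000.00
Interest: kr 8,800,000.00 × ((1 + 0.0002)^199 − 1) = kr 8,800,000.00 × 0.04059849… = kr 357,266.7280…
Total = kr 8,800,000.00 + kr 1,078,000.0000 + kr 357,266.7280… = kr 10,235,266.73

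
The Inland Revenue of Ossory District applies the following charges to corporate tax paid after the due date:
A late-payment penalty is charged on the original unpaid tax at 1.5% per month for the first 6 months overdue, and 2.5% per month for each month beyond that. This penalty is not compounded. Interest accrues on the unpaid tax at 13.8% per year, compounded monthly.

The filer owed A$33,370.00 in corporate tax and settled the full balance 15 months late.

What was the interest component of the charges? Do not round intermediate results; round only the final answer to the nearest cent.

A$6,243.62

Interest (13.8%/yr ÷ 12 = 1.15%/month): A$33,370.00 × ((1 + 0.0115)^15 − 1) = A$6,243.6184…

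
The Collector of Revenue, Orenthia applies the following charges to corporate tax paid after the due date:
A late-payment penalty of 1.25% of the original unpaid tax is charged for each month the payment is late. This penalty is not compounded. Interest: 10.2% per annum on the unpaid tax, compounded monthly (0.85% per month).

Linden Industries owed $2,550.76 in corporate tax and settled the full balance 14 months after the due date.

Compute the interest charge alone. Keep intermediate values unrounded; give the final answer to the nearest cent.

Interest: $2,550.76 × ((1 + 0.0085)^14 − 1) = $2,550.76 × 0.1258036… = $320.8948…

$320.89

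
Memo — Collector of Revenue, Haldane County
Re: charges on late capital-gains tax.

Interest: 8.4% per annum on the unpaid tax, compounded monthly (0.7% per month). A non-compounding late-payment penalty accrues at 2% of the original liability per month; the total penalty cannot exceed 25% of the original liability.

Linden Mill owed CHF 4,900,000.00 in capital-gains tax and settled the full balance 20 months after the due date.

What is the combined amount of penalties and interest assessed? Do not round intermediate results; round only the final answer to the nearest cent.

CHF 1,958,593.30

Penalty (uncapped): 20 × 2% × CHF 4,900,000.00 = CHF 1,960,000.00; cap = 25% × CHF 4,900,000.00 = CHF 1,225,000.00 → penalty = CHF 1,225,000.00
Interest: CHF 4,900,000.00 × ((1 + 0.007)^20 − 1) = CHF 4,900,000.00 × 0.1497129… = CHF 733,593.2984…
Penalties + interest = CHF 1,225,000.0000 + CHF 733,593.2984… = CHF 1,958,593.30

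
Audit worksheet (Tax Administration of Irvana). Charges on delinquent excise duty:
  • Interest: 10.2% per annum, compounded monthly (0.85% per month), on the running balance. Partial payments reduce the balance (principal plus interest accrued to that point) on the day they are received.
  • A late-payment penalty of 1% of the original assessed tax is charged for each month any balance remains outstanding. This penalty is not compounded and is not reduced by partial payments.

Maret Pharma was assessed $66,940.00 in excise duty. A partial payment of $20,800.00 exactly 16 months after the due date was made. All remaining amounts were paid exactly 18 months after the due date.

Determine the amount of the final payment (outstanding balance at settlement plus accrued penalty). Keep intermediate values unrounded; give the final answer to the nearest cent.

$68,850.53

Balance at month 16: $66,940.0000 × (1 + 0.0085)^16 = $76,647.8803…
After $20,800.00 payment: $76,647.8803… − $20,800.00 = $55,847.8803…
Balance at month 18: $55,847.8803… × (1 + 0.0085)^2 = $56,801.3293…
Penalty: 18 × 1% × $66,940.00 = $12,049.20
Final settlement = outstanding balance + penalty = $56,801.3293… + $12,049.20 = $68,850.53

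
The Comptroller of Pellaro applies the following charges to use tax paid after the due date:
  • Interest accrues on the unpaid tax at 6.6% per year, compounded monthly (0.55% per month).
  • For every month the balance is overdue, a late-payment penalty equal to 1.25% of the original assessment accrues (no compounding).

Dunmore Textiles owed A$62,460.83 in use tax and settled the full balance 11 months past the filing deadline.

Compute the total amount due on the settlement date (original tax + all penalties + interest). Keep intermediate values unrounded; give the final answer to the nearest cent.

A$74,933.73

Late-payment penalty = 1.25% × A$62,460.83 × 11 mo = A$8,588.36…
Interest: A$62,460.83 × ((1 + 0.0055)^11 − 1) = A$62,460.83 × 0.0621915… = A$3,884.5331…
Total = A$62,460.83 + A$8,588.3641… + A$3,884.5331… = A$74,933.73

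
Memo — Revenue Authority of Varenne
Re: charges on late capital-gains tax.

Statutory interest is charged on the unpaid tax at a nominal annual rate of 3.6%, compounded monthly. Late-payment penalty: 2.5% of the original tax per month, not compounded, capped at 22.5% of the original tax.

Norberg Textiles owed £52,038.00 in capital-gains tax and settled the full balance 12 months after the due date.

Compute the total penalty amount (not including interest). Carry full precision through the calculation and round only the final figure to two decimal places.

Penalty (uncapped): 12 × 2.5% × £52,038.00 = £15,611.40; cap = 22.5% × £52,038.00 = £11,708.55 → penalty = £11,708.55

£11,708.55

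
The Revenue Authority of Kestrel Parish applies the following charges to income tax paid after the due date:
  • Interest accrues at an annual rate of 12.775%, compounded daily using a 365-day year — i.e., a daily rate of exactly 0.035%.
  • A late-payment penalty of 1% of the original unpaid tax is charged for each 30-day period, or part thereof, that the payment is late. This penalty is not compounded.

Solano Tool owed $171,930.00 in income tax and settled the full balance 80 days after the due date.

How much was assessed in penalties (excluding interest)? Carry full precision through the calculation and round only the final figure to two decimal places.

$5,157.90

Penalty periods: ⌈80/30⌉ = 3; penalty = 3 × 1% × $171,930.00 = $5,157.90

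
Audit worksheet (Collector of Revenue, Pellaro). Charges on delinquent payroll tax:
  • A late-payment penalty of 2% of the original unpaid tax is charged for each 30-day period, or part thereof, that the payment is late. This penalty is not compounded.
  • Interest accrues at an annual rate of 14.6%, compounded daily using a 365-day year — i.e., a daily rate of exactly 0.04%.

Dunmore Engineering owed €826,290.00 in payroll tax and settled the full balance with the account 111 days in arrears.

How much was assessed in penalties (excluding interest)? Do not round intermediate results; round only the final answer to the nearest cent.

Penalty periods: ⌈111/30⌉ = 4; penalty = 4 × 2% × €826,290.00 = €66,103.20

€66,103.20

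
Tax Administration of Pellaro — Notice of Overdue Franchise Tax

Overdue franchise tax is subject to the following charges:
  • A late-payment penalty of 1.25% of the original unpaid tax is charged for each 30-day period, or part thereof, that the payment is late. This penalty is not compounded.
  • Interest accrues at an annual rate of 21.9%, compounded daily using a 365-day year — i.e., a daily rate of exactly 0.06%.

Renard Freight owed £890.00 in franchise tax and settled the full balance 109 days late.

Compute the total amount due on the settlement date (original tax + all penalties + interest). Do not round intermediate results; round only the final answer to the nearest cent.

£994.63

Penalty periods: ⌈109/30⌉ = 4; penalty = 4 × 1.25% × £890.00 = £44.50
Interest: £890.00 × ((1 + 0.0006)^109 − 1) = £890.00 × 0.06756504… = £60.1329…
Total = £890.00 + £44.5000 + £60.1329… = £994.63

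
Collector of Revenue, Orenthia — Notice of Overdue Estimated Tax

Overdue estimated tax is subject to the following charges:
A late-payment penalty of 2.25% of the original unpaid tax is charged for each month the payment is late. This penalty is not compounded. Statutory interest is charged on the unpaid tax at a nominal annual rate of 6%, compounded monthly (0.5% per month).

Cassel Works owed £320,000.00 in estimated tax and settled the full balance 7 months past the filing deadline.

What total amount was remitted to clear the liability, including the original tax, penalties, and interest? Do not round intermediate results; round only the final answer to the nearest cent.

Late-payment penalty = 2.25% × £320,000.00 × 7 mo = £50,400.00
Interest: £320,000.00 × ((1 + 0.005)^7 − 1) = £320,000.00 × 0.0355294… = £11,369.4070…
Total = £320,000.00 + £50,400.0000 + £11,369.4070… = £381,769.41

£381,769.41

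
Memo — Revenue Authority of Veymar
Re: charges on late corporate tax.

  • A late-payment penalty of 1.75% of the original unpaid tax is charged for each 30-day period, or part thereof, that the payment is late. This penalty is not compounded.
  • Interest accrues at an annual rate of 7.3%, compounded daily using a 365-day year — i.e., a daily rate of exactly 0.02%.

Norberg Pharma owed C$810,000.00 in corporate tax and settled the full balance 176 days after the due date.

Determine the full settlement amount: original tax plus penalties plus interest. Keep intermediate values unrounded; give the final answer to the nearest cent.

Penalty periods: ⌈176/30⌉ = 6; penalty = 6 × 1.75% × C$810,000.00 = C$85,050.00
Interest: C$810,000.00 × ((1 + 0.0002)^176 − 1) = C$810,000.00 × 0.03582321… = C$29,016.7983…
Total = C$810,000.00 + C$85,050.0000 + C$29,016.7983… = C$924,066.80

C$924,066.80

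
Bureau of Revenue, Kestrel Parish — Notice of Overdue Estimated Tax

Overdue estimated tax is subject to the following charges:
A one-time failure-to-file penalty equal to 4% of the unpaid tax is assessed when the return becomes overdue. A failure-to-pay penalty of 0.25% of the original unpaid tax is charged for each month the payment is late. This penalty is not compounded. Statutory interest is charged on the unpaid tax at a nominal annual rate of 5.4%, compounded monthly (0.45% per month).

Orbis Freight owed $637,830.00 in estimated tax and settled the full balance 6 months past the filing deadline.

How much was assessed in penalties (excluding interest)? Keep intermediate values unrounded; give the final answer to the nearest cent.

$35,080.65

Failure-to-file penalty: 4% × $637,830.00 = $25,513.20
Failure-to-pay penalty: 6 × 0.25% × $637,830.00 = $9,567.45
Total penalty = $25,513.20 + $9,567.45 = $35,080.65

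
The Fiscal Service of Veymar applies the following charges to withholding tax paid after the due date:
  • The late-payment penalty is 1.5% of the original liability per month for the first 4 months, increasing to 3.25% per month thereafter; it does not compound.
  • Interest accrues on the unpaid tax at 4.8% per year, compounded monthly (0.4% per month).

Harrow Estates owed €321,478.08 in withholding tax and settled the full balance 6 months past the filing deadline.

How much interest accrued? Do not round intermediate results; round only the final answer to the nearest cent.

Interest: €321,478.08 × ((1 + 0.004)^6 − 1) = €321,478.08 × 0.0242413… = €7,793.0414…

€7,793.04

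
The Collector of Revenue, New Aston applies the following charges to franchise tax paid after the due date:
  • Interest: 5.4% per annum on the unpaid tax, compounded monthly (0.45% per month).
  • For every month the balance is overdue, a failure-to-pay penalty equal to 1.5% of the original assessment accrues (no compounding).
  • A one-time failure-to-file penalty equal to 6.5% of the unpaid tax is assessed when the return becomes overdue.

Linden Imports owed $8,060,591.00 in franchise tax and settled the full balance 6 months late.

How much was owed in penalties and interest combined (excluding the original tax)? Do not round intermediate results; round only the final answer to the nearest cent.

$1,469,490.71

Failure-to-file penalty: 6.5% × $8,060,591.00 = $523,938.42…
Failure-to-pay penalty = 1.5% × $8,060,591.00 × 6 mo = $725,453.19
Interest: $8,060,591.00 × ((1 + 0.0045)^6 − 1) = $8,060,591.00 × 0.0273056… = $220,099.1016…
Penalties + interest = $1,249,391.6050 + $220,099.1016… = $1,469,490.71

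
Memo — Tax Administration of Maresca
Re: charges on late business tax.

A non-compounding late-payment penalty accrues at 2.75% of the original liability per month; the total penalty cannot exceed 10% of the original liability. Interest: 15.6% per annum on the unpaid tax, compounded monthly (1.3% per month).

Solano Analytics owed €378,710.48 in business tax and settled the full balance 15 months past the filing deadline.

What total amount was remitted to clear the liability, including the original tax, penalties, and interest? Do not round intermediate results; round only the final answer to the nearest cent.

Penalty (uncapped): 15 × 2.75% × €378,710.48 = €156,218.07…; cap = 10% × €378,710.48 = €37,871.05… → penalty = €37,871.05…
Interest: €378,710.48 × ((1 + 0.013)^15 − 1) = €378,710.48 × 0.2137848… = €80,962.5292…
Total = €378,710.48 + €37,871.0480 + €80,962.5292… = €497,544.06

€497,544.06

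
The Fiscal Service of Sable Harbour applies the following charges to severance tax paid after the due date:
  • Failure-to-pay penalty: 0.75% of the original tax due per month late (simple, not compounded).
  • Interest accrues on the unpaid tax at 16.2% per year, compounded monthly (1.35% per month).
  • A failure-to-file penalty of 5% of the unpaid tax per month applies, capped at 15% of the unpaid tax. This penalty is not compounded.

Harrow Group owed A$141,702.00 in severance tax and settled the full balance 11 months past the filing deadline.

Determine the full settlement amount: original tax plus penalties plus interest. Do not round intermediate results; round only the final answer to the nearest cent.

Failure-to-file: 11 × 5% × A$141,702.00 = A$77,936.10, capped at 15% × A$141,702.00 = A$21,255.30
Failure-to-pay penalty = 0.75% × A$141,702.00 × 11 mo = A$11,690.42…
Interest: A$141,702.00 × ((1 + 0.0135)^11 − 1) = A$141,702.00 × 0.1589409… = A$22,522.2410…
Total = A$141,702.00 + A$32,945.7150 + A$22,522.2410… = A$197,169.96

A$197,169.96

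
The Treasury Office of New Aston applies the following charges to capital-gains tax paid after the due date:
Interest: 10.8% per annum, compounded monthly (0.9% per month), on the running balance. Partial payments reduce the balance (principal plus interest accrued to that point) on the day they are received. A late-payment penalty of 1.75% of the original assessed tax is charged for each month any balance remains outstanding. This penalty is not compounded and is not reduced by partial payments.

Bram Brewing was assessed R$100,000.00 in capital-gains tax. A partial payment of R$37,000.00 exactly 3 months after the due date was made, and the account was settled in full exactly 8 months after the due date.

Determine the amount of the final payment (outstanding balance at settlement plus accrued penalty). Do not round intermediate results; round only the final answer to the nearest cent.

R$82,735.69

Balance at month 3: R$100,000.0000 × (1 + 0.009)^3 = R$102,724.3729
After R$37,000.00 payment: R$102,724.3729 − R$37,000.00 = R$65,724.3729
Balance at month 8: R$65,724.3729 × (1 + 0.009)^5 = R$68,735.6877…
Penalty: 8 × 1.75% × R$100,000.00 = R$14,000.00
Final settlement = outstanding balance + penalty = R$68,735.6877… + R$14,000.00 = R$82,735.69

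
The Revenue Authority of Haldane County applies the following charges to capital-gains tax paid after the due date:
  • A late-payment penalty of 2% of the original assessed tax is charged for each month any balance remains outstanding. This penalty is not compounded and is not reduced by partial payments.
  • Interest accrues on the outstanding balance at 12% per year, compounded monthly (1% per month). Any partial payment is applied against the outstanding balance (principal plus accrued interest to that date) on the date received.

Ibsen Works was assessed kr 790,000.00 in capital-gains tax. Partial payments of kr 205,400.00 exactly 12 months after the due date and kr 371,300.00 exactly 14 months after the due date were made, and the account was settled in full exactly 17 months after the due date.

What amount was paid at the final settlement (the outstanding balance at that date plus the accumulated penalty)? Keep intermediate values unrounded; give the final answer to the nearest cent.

Balance at month 12: kr 790,000.0000 × (1 + 0.01)^12 = kr 890,191.7738…
After kr 205,400.00 payment: kr 890,191.7738… − kr 205,400.00 = kr 684,791.7738…
Balance at month 14: kr 684,791.7738… × (1 + 0.01)^2 = kr 698,556.0885…
After kr 371,300.00 payment: kr 698,556.0885… − kr 371,300.00 = kr 327,256.0885…
Balance at month 17: kr 327,256.0885… × (1 + 0.01)^3 = kr 337,172.2752…
Penalty: 17 × 2% × kr 790,000.00 = kr 268,600.00
Final settlement = outstanding balance + penalty = kr 337,172.2752… + kr 268,600.00 = kr 605,772.28

kr 605,772.28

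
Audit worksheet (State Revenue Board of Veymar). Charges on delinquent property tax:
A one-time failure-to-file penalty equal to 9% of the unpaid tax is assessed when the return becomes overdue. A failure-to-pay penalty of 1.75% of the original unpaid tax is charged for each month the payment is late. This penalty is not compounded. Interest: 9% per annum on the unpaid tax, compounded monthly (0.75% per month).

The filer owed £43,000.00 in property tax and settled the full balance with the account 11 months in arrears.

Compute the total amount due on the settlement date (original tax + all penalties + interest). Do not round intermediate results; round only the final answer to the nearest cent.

£58,831.07

Failure-to-file penalty: 9% × £43,000.00 = £3,870.00
Failure-to-pay penalty: 11 × 1.75% × £43,000.00 = £8,277.50
Interest: £43,000.00 × ((1 + 0.0075)^11 − 1) = £43,000.00 × 0.0856644… = £3,683.5698…
Total = £43,000.00 + £12,147.5000 + £3,683.5698… = £58,831.07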